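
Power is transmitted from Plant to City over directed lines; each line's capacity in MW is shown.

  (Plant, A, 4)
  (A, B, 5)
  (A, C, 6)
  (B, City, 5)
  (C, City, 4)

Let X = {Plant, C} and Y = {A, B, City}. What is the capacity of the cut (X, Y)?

Edges leaving {Plant, C}: Plant→A (4), C→City (4).
Cut capacity = 4 + 4 = 8.

8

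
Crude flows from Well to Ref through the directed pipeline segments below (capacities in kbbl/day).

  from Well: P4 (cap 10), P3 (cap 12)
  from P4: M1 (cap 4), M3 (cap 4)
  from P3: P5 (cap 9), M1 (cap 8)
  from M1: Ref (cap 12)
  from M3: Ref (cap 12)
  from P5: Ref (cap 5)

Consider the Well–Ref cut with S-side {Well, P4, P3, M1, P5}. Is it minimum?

Given cut capacity: 4 + 12 + 5 = 21.
Augment Well→P4→M1→Ref: bottleneck 4, flow now 4.
Augment Well→P4→M3→Ref: bottleneck 4, flow now 8.
Augment Well→P3→M1→Ref: bottleneck 8, flow now 16.
Augment Well→P3→P5→Ref: bottleneck 4, flow now 20.
No augmenting path remains; maximum flow = 20.
In the residual graph, reachable from Well: {Well, P4}.
Min-cut edges: Well→P3 (12), P4→M1 (4), P4→M3 (4); capacity 12 + 4 + 4 = 20.
Cut capacity 21 exceeds the max flow 20, so it is not minimum.

No — its capacity is 21, but the minimum cut has capacity 20.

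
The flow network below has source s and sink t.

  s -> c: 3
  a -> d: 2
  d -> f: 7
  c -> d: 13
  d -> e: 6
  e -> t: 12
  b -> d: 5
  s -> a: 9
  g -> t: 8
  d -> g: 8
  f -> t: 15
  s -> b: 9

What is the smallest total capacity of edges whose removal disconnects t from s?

Augment s→a→d→e→t: bottleneck 2, flow now 2.
Augment s→b→d→e→t: bottleneck 4, flow now 6.
Augment s→b→d→f→t: bottleneck 1, flow now 7.
Augment s→c→d→f→t: bottleneck 3, flow now 10.
No augmenting path remains; maximum flow = 10.
By max-flow min-cut, the minimum cut capacity equals the max flow.
In the residual graph, reachable from s: {s, a, b}.
Min-cut edges: s→c (3), a→d (2), b→d (5); capacity 3 + 2 + 5 = 10.

10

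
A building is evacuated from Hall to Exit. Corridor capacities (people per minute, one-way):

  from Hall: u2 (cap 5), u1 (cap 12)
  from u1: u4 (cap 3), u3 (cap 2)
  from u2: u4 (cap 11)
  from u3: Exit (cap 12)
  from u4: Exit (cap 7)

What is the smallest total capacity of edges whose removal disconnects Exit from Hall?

9

Augment Hall→u1→u3→Exit: bottleneck 2, flow now 2.
Augment Hall→u1→u4→Exit: bottleneck 3, flow now 5.
Augment Hall→u2→u4→Exit: bottleneck 4, flow now 9.
No augmenting path remains; maximum flow = 9.
By max-flow min-cut, the minimum cut capacity equals the max flow.
In the residual graph, reachable from Hall: {Hall, u1, u2, u4}.
Min-cut edges: u1→u3 (2), u4→Exit (7); capacity 2 + 7 = 9.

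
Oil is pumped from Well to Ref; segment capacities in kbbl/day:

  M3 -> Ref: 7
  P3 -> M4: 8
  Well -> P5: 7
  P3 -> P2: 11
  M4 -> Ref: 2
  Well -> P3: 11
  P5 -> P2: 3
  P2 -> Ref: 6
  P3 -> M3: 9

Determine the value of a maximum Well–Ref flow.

14

Augment Well→P5→P2→Ref: bottleneck 3, flow now 3.
Augment Well→P3→M3→Ref: bottleneck 7, flow now 10.
Augment Well→P3→M4→Ref: bottleneck 2, flow now 12.
Augment Well→P3→P2→Ref: bottleneck 2, flow now 14.
No augmenting path remains; maximum flow = 14.
In the residual graph, reachable from Well: {Well, P5}.
Min-cut edges: Well→P3 (11), P5→P2 (3); capacity 11 + 3 = 14.
This cut is saturated, so no flow can exceed 14.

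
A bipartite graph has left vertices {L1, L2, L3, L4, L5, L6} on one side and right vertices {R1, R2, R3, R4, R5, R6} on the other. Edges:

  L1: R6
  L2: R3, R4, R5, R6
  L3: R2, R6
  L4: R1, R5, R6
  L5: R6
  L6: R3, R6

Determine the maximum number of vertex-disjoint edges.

Unit-capacity flow: source→left, listed edges, right→sink; max matching = max flow.
Augmenting path L1→R6 (+1); matched 1.
Augmenting path L2→R3 (+1); matched 2.
Augmenting path L3→R2 (+1); matched 3.
Augmenting path L4→R1 (+1); matched 4.
Augmenting path L6→R3→L2→R4 (+1); matched 5.
No augmenting path remains; maximum matching = 5.
König certificate: {L2, L3, L4, L6, R6} is a vertex cover of size 5 (every listed pair touches it), so no matching can be larger.

5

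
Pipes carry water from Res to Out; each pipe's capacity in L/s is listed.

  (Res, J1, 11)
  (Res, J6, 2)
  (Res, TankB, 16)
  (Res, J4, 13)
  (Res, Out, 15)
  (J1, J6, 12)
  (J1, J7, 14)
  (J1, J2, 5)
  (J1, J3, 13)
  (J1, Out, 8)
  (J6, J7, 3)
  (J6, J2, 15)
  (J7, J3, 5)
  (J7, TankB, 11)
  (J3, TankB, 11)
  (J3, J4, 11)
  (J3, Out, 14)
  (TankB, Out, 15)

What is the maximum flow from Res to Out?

Augment Res→Out: bottleneck 15, flow now 15.
Augment Res→J1→Out: bottleneck 8, flow now 23.
Augment Res→TankB→Out: bottleneck 15, flow now 38.
Augment Res→J1→J3→Out: bottleneck 3, flow now 41.
Augment Res→J6→J7→J3→Out: bottleneck 2, flow now 43.
No augmenting path remains; maximum flow = 43.
In the residual graph, reachable from Res: {Res, TankB, J4}.
Min-cut edges: Res→J1 (11), Res→J6 (2), Res→Out (15), TankB→Out (15); capacity 11 + 2 + 15 + 15 = 43.
This cut is saturated, so no flow can exceed 43.

43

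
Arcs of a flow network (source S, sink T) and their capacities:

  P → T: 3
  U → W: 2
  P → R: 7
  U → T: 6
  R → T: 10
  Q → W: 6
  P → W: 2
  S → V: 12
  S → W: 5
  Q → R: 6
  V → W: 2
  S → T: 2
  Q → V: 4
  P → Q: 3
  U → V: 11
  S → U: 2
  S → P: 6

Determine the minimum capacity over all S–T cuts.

Augment S→T: bottleneck 2, flow now 2.
Augment S→P→T: bottleneck 3, flow now 5.
Augment S→U→T: bottleneck 2, flow now 7.
Augment S→P→R→T: bottleneck 3, flow now 10.
No augmenting path remains; maximum flow = 10.
By max-flow min-cut, the minimum cut capacity equals the max flow.
In the residual graph, reachable from S: {S, V, W}.
Min-cut edges: S→P (6), S→U (2), S→T (2); capacity 6 + 2 + 2 = 10.

10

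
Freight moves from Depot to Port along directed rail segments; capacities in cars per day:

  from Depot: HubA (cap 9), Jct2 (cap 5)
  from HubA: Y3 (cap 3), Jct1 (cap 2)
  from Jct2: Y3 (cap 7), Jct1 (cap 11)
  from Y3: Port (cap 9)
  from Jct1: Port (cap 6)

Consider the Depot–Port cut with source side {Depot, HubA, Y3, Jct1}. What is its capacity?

Edges leaving {Depot, HubA, Y3, Jct1}: Depot→Jct2 (5), Y3→Port (9), Jct1→Port (6).
Cut capacity = 5 + 9 + 6 = 20.

20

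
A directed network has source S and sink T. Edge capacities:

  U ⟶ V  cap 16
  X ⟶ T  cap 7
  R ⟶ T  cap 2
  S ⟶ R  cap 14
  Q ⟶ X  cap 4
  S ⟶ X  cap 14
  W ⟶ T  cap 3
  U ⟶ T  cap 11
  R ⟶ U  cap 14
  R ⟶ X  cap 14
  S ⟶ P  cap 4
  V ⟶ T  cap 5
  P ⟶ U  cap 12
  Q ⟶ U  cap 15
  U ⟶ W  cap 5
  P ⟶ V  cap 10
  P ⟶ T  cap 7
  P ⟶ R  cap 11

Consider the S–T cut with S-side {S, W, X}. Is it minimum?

Given cut capacity: 4 + 14 + 3 + 7 = 28.
Augment S→P→T: bottleneck 4, flow now 4.
Augment S→R→T: bottleneck 2, flow now 6.
Augment S→X→T: bottleneck 7, flow now 13.
Augment S→R→U→T: bottleneck 11, flow now 24.
Augment S→R→U→V→T: bottleneck 1, flow now 25.
No augmenting path remains; maximum flow = 25.
In the residual graph, reachable from S: {S, X}.
Min-cut edges: S→P (4), S→R (14), X→T (7); capacity 4 + 14 + 7 = 25.
Cut capacity 28 exceeds the max flow 25, so it is not minimum.

No — its capacity is 28, but the minimum cut has capacity 25.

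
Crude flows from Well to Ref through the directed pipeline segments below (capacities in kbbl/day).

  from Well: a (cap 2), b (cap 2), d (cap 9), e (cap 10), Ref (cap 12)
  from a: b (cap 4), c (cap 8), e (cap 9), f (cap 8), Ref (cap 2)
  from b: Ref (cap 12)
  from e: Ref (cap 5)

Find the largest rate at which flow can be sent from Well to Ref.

21

Augment Well→Ref: bottleneck 12, flow now 12.
Augment Well→a→Ref: bottleneck 2, flow now 14.
Augment Well→b→Ref: bottleneck 2, flow now 16.
Augment Well→e→Ref: bottleneck 5, flow now 21.
No augmenting path remains; maximum flow = 21.
In the residual graph, reachable from Well: {Well, d, e}.
Min-cut edges: Well→a (2), Well→b (2), Well→Ref (12), e→Ref (5); capacity 2 + 2 + 12 + 5 = 21.
This cut is saturated, so no flow can exceed 21.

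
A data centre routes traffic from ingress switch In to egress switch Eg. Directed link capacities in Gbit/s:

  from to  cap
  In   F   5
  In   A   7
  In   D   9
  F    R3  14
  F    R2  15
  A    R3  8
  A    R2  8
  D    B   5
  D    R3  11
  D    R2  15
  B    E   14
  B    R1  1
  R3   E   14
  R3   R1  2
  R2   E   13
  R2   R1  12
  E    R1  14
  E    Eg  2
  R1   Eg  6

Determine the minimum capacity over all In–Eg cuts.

8

Augment In→F→R3→E→Eg: bottleneck 2, flow now 2.
Augment In→F→R3→R1→Eg: bottleneck 2, flow now 4.
Augment In→F→R2→R1→Eg: bottleneck 1, flow now 5.
Augment In→A→R2→R1→Eg: bottleneck 3, flow now 8.
No augmenting path remains; maximum flow = 8.
By max-flow min-cut, the minimum cut capacity equals the max flow.
In the residual graph, reachable from In: {In, F, A, D, B, R3, R2, E, R1}.
Min-cut edges: E→Eg (2), R1→Eg (6); capacity 2 + 6 = 8.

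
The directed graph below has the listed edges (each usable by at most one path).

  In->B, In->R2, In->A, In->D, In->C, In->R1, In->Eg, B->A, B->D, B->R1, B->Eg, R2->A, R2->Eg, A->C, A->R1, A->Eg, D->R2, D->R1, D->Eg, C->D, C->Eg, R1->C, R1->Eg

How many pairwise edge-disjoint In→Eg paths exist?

Assign every edge capacity 1; by Menger, the answer equals the max flow.
Path In→Eg (+1); total 1.
Path In→B→Eg (+1); total 2.
Path In→R2→Eg (+1); total 3.
Path In→A→Eg (+1); total 4.
Path In→D→Eg (+1); total 5.
Path In→C→Eg (+1); total 6.
Path In→R1→Eg (+1); total 7.
No residual In→Eg path; max flow = 7.
Certifying cut of size 7: {In→A, In→B, In→C, In→D, In→Eg, In→R1, In→R2}.

7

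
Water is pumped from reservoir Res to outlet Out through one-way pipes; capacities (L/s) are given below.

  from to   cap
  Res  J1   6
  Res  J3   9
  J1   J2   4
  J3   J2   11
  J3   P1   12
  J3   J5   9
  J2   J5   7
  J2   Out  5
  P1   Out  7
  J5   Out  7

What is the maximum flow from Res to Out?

13

Augment Res→J1→J2→Out: bottleneck 4, flow now 4.
Augment Res→J3→J2→Out: bottleneck 1, flow now 5.
Augment Res→J3→P1→Out: bottleneck 7, flow now 12.
Augment Res→J3→J5→Out: bottleneck 1, flow now 13.
No augmenting path remains; maximum flow = 13.
In the residual graph, reachable from Res: {Res, J1}.
Min-cut edges: Res→J3 (9), J1→J2 (4); capacity 9 + 4 = 13.
This cut is saturated, so no flow can exceed 13.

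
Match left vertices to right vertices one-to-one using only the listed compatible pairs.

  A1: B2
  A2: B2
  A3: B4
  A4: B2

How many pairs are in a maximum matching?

Unit-capacity flow: source→left, listed edges, right→sink; max matching = max flow.
Augmenting path A1→B2 (+1); matched 1.
Augmenting path A3→B4 (+1); matched 2.
No augmenting path remains; maximum matching = 2.
König certificate: {A3, B2} is a vertex cover of size 2 (every listed pair touches it), so no matching can be larger.

2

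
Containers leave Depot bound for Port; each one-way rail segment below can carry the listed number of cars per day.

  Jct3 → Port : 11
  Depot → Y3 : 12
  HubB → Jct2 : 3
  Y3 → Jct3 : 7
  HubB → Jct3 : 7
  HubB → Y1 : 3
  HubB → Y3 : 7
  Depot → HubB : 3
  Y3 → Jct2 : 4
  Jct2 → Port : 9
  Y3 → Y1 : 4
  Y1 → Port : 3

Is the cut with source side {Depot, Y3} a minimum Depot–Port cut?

Given cut capacity: 3 + 7 + 4 + 4 = 18.
Augment Depot→Y3→Jct3→Port: bottleneck 7, flow now 7.
Augment Depot→Y3→Jct2→Port: bottleneck 4, flow now 11.
Augment Depot→Y3→Y1→Port: bottleneck 1, flow now 12.
Augment Depot→HubB→Jct3→Port: bottleneck 3, flow now 15.
No augmenting path remains; maximum flow = 15.
In the residual graph, reachable from Depot: {Depot}.
Min-cut edges: Depot→Y3 (12), Depot→HubB (3); capacity 12 + 3 = 15.
Cut capacity 18 exceeds the max flow 15, so it is not minimum.

No — its capacity is 18, but the minimum cut has capacity 15.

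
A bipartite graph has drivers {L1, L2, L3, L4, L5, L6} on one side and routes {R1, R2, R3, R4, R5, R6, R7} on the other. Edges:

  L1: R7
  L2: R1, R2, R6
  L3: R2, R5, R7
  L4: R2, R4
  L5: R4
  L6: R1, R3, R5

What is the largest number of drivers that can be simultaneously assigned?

6

Unit-capacity flow: source→left, listed edges, right→sink; max matching = max flow.
Augmenting path L1→R7 (+1); matched 1.
Augmenting path L2→R1 (+1); matched 2.
Augmenting path L3→R2 (+1); matched 3.
Augmenting path L4→R4 (+1); matched 4.
Augmenting path L6→R3 (+1); matched 5.
Augmenting path L5→R4→L4→R2→L3→R5 (+1); matched 6.
No augmenting path remains; maximum matching = 6.
König certificate: {L1, L2, L3, L4, L5, L6} is a vertex cover of size 6 (every listed pair touches it), so no matching can be larger.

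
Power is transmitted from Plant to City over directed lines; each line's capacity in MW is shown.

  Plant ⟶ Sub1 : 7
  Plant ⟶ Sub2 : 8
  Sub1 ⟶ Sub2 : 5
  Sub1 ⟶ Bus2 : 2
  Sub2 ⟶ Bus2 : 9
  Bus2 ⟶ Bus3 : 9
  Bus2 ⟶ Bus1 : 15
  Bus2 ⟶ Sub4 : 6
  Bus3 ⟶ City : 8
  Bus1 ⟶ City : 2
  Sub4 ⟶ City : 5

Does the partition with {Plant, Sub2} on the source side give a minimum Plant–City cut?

No — its capacity is 16, but the minimum cut has capacity 11.

Given cut capacity: 7 + 9 = 16.
Augment Plant→Sub1→Bus2→Bus3→City: bottleneck 2, flow now 2.
Augment Plant→Sub2→Bus2→Bus3→City: bottleneck 6, flow now 8.
Augment Plant→Sub2→Bus2→Bus1→City: bottleneck 2, flow now 10.
Augment Plant→Sub1→Sub2→Bus2→Sub4→City: bottleneck 1, flow now 11.
No augmenting path remains; maximum flow = 11.
In the residual graph, reachable from Plant: {Plant, Sub1, Sub2}.
Min-cut edges: Sub1→Bus2 (2), Sub2→Bus2 (9); capacity 2 + 9 = 11.
Cut capacity 16 exceeds the max flow 11, so it is not minimum.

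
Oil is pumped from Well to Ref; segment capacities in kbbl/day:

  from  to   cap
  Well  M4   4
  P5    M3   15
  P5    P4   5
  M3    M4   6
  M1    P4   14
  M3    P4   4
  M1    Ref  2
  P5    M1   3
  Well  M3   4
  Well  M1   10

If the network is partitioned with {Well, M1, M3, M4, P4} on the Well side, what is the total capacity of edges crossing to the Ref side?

2

Edges leaving {Well, M1, M3, M4, P4}: M1→Ref (2).
Cut capacity = 2 = 2.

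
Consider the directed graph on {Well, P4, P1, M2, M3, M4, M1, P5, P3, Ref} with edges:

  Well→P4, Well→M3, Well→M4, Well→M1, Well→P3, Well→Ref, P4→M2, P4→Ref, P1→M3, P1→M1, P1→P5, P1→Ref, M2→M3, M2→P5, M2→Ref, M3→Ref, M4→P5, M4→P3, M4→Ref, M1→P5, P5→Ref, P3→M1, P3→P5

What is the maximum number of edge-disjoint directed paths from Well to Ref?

Assign every edge capacity 1; by Menger, the answer equals the max flow.
Path Well→Ref (+1); total 1.
Path Well→P4→Ref (+1); total 2.
Path Well→M3→Ref (+1); total 3.
Path Well→M4→Ref (+1); total 4.
Path Well→M1→P5→Ref (+1); total 5.
No residual Well→Ref path; max flow = 5.
Certifying cut of size 5: {P5→Ref, Well→M3, Well→M4, Well→P4, Well→Ref}.

5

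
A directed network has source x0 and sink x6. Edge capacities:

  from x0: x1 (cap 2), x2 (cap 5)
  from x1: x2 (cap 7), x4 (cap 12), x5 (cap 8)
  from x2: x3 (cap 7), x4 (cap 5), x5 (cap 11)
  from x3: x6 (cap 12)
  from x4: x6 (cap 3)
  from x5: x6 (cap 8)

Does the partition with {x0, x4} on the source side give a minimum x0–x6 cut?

Given cut capacity: 2 + 5 + 3 = 10.
Augment x0→x1→x4→x6: bottleneck 2, flow now 2.
Augment x0→x2→x3→x6: bottleneck 5, flow now 7.
No augmenting path remains; maximum flow = 7.
In the residual graph, reachable from x0: {x0}.
Min-cut edges: x0→x1 (2), x0→x2 (5); capacity 2 + 5 = 7.
Cut capacity 10 exceeds the max flow 7, so it is not minimum.

No — its capacity is 10, but the minimum cut has capacity 7.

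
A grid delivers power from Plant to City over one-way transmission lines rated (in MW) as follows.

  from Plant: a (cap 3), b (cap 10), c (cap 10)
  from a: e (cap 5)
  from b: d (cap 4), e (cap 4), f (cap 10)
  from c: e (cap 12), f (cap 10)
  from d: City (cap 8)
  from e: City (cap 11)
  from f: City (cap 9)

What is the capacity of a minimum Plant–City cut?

23

Augment Plant→a→e→City: bottleneck 3, flow now 3.
Augment Plant→b→d→City: bottleneck 4, flow now 7.
Augment Plant→b→e→City: bottleneck 4, flow now 11.
Augment Plant→b→f→City: bottleneck 2, flow now 13.
Augment Plant→c→e→City: bottleneck 4, flow now 17.
Augment Plant→c→f→City: bottleneck 6, flow now 23.
No augmenting path remains; maximum flow = 23.
By max-flow min-cut, the minimum cut capacity equals the max flow.
In the residual graph, reachable from Plant: {Plant}.
Min-cut edges: Plant→a (3), Plant→b (10), Plant→c (10); capacity 3 + 10 + 10 = 23.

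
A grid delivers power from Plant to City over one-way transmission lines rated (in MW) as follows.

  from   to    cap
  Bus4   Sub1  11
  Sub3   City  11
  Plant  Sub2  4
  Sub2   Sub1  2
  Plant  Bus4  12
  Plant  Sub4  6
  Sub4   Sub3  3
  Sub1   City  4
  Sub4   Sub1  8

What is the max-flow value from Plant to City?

7

Augment Plant→Sub4→Sub1→City: bottleneck 4, flow now 4.
Augment Plant→Sub4→Sub3→City: bottleneck 2, flow now 6.
Augment Plant→Sub2→Sub1→Sub4→Sub3→City: bottleneck 1, flow now 7. (uses reverse residual edge)
No augmenting path remains; maximum flow = 7.
In the residual graph, reachable from Plant: {Plant, Sub4, Sub2, Bus4, Sub1}.
Min-cut edges: Sub4→Sub3 (3), Sub1→City (4); capacity 3 + 4 = 7.
This cut is saturated, so no flow can exceed 7.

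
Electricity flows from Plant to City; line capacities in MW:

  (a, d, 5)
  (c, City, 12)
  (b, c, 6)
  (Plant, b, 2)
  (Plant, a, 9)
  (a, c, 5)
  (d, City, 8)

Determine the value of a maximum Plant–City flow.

11

Augment Plant→a→c→City: bottleneck 5, flow now 5.
Augment Plant→a→d→City: bottleneck 4, flow now 9.
Augment Plant→b→c→City: bottleneck 2, flow now 11.
No augmenting path remains; maximum flow = 11.
In the residual graph, reachable from Plant: {Plant}.
Min-cut edges: Plant→a (9), Plant→b (2); capacity 9 + 2 = 11.
This cut is saturated, so no flow can exceed 11.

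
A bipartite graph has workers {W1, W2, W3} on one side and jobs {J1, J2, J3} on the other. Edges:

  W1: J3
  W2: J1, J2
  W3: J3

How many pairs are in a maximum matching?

Unit-capacity flow: source→left, listed edges, right→sink; max matching = max flow.
Augmenting path W1→J3 (+1); matched 1.
Augmenting path W2→J1 (+1); matched 2.
No augmenting path remains; maximum matching = 2.
König certificate: {W2, J3} is a vertex cover of size 2 (every listed pair touches it), so no matching can be larger.

2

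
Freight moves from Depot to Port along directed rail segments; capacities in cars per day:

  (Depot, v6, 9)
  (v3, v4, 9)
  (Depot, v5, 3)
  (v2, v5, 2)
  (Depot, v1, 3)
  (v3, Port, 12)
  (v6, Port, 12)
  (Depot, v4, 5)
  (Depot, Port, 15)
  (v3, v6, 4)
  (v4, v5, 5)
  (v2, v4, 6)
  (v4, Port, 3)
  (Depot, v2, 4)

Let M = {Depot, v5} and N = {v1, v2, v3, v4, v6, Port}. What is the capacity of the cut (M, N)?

Edges leaving {Depot, v5}: Depot→v1 (3), Depot→v2 (4), Depot→v4 (5), Depot→v6 (9), Depot→Port (15).
Cut capacity = 3 + 4 + 5 + 9 + 15 = 36.

36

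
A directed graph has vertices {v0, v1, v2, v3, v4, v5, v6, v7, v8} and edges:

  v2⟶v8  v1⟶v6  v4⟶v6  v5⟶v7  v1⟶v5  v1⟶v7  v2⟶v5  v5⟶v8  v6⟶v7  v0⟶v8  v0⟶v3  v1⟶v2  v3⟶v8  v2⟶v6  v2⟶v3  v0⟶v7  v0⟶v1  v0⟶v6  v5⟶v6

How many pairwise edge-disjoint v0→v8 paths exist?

3

Assign every edge capacity 1; by Menger, the answer equals the max flow.
Path v0→v8 (+1); total 1.
Path v0→v3→v8 (+1); total 2.
Path v0→v1→v2→v8 (+1); total 3.
No residual v0→v8 path; max flow = 3.
Certifying cut of size 3: {v0→v1, v0→v3, v0→v8}.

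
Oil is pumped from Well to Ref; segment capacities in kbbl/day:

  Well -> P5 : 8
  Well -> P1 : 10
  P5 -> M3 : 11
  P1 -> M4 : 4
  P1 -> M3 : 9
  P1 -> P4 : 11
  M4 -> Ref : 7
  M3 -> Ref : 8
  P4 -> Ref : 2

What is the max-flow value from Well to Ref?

14

Augment Well→P5→M3→Ref: bottleneck 8, flow now 8.
Augment Well→P1→M4→Ref: bottleneck 4, flow now 12.
Augment Well→P1→P4→Ref: bottleneck 2, flow now 14.
No augmenting path remains; maximum flow = 14.
In the residual graph, reachable from Well: {Well, P5, P1, M3, P4}.
Min-cut edges: P1→M4 (4), M3→Ref (8), P4→Ref (2); capacity 4 + 8 + 2 = 14.
This cut is saturated, so no flow can exceed 14.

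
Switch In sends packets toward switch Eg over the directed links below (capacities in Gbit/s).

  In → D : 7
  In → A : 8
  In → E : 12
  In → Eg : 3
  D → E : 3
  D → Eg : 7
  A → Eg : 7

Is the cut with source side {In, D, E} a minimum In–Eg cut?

Given cut capacity: 8 + 3 + 7 = 18.
Augment In→Eg: bottleneck 3, flow now 3.
Augment In→D→Eg: bottleneck 7, flow now 10.
Augment In→A→Eg: bottleneck 7, flow now 17.
No augmenting path remains; maximum flow = 17.
In the residual graph, reachable from In: {In, A, E}.
Min-cut edges: In→D (7), In→Eg (3), A→Eg (7); capacity 7 + 3 + 7 = 17.
Cut capacity 18 exceeds the max flow 17, so it is not minimum.

No — its capacity is 18, but the minimum cut has capacity 17.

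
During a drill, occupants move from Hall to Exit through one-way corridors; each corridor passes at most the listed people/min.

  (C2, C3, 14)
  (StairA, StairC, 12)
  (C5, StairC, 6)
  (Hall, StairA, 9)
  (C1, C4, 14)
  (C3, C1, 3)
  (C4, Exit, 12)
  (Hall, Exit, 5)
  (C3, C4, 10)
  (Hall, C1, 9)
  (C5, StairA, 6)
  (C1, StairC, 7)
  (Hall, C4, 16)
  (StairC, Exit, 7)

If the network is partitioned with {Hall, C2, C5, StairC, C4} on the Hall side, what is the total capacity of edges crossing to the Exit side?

62

Edges leaving {Hall, C2, C5, StairC, C4}: Hall→StairA (9), Hall→C1 (9), Hall→Exit (5), C2→C3 (14), C5→StairA (6), StairC→Exit (7), C4→Exit (12).
Cut capacity = 9 + 9 + 5 + 14 + 6 + 7 + 12 = 62.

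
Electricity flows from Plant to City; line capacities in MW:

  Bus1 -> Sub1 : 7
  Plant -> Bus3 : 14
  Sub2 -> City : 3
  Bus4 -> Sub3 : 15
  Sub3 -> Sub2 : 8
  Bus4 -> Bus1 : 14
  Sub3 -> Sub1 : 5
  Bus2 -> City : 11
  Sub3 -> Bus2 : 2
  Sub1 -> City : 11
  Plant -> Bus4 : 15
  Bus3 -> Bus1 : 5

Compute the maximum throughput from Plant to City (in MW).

Augment Plant→Bus3→Bus1→Sub1→City: bottleneck 5, flow now 5.
Augment Plant→Bus4→Bus1→Sub1→City: bottleneck 2, flow now 7.
Augment Plant→Bus4→Sub3→Bus2→City: bottleneck 2, flow now 9.
Augment Plant→Bus4→Sub3→Sub2→City: bottleneck 3, flow now 12.
Augment Plant→Bus4→Sub3→Sub1→City: bottleneck 4, flow now 16.
No augmenting path remains; maximum flow = 16.
In the residual graph, reachable from Plant: {Plant, Bus3, Bus4, Bus1, Sub3, Sub2, Sub1}.
Min-cut edges: Sub3→Bus2 (2), Sub2→City (3), Sub1→City (11); capacity 2 + 3 + 11 = 16.
This cut is saturated, so no flow can exceed 16.

16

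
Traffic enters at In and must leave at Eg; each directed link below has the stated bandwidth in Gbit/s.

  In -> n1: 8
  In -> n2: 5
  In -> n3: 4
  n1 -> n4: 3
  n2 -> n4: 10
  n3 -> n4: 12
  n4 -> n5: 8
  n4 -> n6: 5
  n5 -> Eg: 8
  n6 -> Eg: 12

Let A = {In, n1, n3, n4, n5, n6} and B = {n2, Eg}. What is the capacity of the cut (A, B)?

25

Edges leaving {In, n1, n3, n4, n5, n6}: In→n2 (5), n5→Eg (8), n6→Eg (12).
Cut capacity = 5 + 8 + 12 = 25.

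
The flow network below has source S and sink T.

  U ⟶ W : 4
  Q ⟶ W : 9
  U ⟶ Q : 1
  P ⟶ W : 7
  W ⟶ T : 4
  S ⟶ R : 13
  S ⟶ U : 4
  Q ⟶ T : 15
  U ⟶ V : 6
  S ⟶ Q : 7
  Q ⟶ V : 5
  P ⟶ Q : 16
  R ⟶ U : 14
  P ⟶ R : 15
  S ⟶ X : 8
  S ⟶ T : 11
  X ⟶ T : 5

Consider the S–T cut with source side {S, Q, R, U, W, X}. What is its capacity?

Edges leaving {S, Q, R, U, W, X}: S→T (11), Q→V (5), Q→T (15), U→V (6), W→T (4), X→T (5).
Cut capacity = 11 + 5 + 15 + 6 + 4 + 5 = 46.

46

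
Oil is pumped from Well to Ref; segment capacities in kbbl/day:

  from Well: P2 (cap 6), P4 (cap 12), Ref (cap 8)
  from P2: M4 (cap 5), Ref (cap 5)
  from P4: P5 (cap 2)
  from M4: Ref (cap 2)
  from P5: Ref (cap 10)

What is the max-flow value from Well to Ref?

16

Augment Well→Ref: bottleneck 8, flow now 8.
Augment Well→P2→Ref: bottleneck 5, flow now 13.
Augment Well→P2→M4→Ref: bottleneck 1, flow now 14.
Augment Well→P4→P5→Ref: bottleneck 2, flow now 16.
No augmenting path remains; maximum flow = 16.
In the residual graph, reachable from Well: {Well, P4}.
Min-cut edges: Well→P2 (6), Well→Ref (8), P4→P5 (2); capacity 6 + 8 + 2 = 16.
This cut is saturated, so no flow can exceed 16.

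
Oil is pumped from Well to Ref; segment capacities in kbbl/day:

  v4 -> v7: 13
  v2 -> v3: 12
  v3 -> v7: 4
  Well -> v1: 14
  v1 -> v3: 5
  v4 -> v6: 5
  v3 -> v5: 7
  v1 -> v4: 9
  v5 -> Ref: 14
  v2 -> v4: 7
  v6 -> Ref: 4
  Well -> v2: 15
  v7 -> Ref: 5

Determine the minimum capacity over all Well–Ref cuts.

16

Augment Well→v1→v3→v5→Ref: bottleneck 5, flow now 5.
Augment Well→v1→v4→v6→Ref: bottleneck 4, flow now 9.
Augment Well→v1→v4→v7→Ref: bottleneck 5, flow now 14.
Augment Well→v2→v3→v5→Ref: bottleneck 2, flow now 16.
No augmenting path remains; maximum flow = 16.
By max-flow min-cut, the minimum cut capacity equals the max flow.
In the residual graph, reachable from Well: {Well, v1, v2, v3, v4, v6, v7}.
Min-cut edges: v3→v5 (7), v6→Ref (4), v7→Ref (5); capacity 7 + 4 + 5 = 16.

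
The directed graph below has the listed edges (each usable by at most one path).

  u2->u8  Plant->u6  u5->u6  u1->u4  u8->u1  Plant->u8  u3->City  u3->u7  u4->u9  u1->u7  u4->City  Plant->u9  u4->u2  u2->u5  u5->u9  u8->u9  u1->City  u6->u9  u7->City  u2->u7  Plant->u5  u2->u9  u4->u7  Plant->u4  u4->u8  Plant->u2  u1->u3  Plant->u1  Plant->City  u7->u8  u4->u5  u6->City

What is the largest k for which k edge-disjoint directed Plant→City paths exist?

6

Assign every edge capacity 1; by Menger, the answer equals the max flow.
Path Plant→City (+1); total 1.
Path Plant→u1→City (+1); total 2.
Path Plant→u4→City (+1); total 3.
Path Plant→u6→City (+1); total 4.
Path Plant→u2→u7→City (+1); total 5.
Path Plant→u8→u1→u3→City (+1); total 6.
No residual Plant→City path; max flow = 6.
Certifying cut of size 6: {Plant→City, Plant→u1, Plant→u2, Plant→u4, Plant→u8, u6→City}.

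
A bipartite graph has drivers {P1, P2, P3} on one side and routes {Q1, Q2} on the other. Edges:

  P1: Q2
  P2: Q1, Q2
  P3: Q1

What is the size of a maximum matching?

2

Unit-capacity flow: source→left, listed edges, right→sink; max matching = max flow.
Augmenting path P1→Q2 (+1); matched 1.
Augmenting path P2→Q1 (+1); matched 2.
No augmenting path remains; maximum matching = 2.
König certificate: {Q1, Q2} is a vertex cover of size 2 (every listed pair touches it), so no matching can be larger.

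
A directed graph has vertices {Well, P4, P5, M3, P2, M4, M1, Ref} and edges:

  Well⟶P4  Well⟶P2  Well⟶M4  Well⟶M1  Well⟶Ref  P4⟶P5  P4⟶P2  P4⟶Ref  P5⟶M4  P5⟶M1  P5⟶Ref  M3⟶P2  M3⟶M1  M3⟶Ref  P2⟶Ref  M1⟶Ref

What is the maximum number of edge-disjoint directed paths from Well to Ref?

4

Assign every edge capacity 1; by Menger, the answer equals the max flow.
Path Well→Ref (+1); total 1.
Path Well→P4→Ref (+1); total 2.
Path Well→P2→Ref (+1); total 3.
Path Well→M1→Ref (+1); total 4.
No residual Well→Ref path; max flow = 4.
Certifying cut of size 4: {Well→M1, Well→P2, Well→P4, Well→Ref}.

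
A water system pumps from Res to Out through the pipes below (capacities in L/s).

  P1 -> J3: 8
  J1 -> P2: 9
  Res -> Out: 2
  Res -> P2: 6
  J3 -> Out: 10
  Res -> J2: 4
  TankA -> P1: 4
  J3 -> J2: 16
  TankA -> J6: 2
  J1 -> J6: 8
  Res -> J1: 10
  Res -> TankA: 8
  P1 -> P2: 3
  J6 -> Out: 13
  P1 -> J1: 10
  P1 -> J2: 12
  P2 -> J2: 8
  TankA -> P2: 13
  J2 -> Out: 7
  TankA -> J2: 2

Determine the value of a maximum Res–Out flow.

23

Augment Res→Out: bottleneck 2, flow now 2.
Augment Res→J2→Out: bottleneck 4, flow now 6.
Augment Res→TankA→J2→Out: bottleneck 2, flow now 8.
Augment Res→TankA→J6→Out: bottleneck 2, flow now 10.
Augment Res→J1→J6→Out: bottleneck 8, flow now 18.
Augment Res→P2→J2→Out: bottleneck 1, flow now 19.
Augment Res→TankA→P1→J3→Out: bottleneck 4, flow now 23.
No augmenting path remains; maximum flow = 23.
In the residual graph, reachable from Res: {Res, TankA, J1, P2, J2}.
Min-cut edges: Res→Out (2), TankA→P1 (4), TankA→J6 (2), J1→J6 (8), J2→Out (7); capacity 2 + 4 + 2 + 8 + 7 = 23.
This cut is saturated, so no flow can exceed 23.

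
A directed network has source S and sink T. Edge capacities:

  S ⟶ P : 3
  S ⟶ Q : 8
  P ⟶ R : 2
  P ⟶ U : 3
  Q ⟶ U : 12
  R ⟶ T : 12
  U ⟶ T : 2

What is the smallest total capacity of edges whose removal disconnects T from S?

4

Augment S→P→R→T: bottleneck 2, flow now 2.
Augment S→P→U→T: bottleneck 1, flow now 3.
Augment S→Q→U→T: bottleneck 1, flow now 4.
No augmenting path remains; maximum flow = 4.
By max-flow min-cut, the minimum cut capacity equals the max flow.
In the residual graph, reachable from S: {S, P, Q, U}.
Min-cut edges: P→R (2), U→T (2); capacity 2 + 2 = 4.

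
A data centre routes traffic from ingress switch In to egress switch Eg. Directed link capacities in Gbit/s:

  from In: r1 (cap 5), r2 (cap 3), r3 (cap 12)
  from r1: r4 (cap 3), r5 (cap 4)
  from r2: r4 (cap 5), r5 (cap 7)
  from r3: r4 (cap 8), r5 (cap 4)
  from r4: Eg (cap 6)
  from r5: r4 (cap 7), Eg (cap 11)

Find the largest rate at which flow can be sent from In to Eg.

17

Augment In→r1→r4→Eg: bottleneck 3, flow now 3.
Augment In→r1→r5→Eg: bottleneck 2, flow now 5.
Augment In→r2→r4→Eg: bottleneck 3, flow now 8.
Augment In→r3→r5→Eg: bottleneck 4, flow now 12.
Augment In→r3→r4→r1→r5→Eg: bottleneck 2, flow now 14. (uses reverse residual edge)
Augment In→r3→r4→r2→r5→Eg: bottleneck 3, flow now 17. (uses reverse residual edge)
No augmenting path remains; maximum flow = 17.
In the residual graph, reachable from In: {In, r1, r3, r4}.
Min-cut edges: In→r2 (3), r1→r5 (4), r3→r5 (4), r4→Eg (6); capacity 3 + 4 + 4 + 6 = 17.
This cut is saturated, so no flow can exceed 17.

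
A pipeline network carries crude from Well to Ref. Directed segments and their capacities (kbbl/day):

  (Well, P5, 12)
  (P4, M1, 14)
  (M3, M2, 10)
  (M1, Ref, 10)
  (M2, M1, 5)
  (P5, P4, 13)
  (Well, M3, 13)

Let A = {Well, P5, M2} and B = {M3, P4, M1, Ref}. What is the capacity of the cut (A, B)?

31

Edges leaving {Well, P5, M2}: Well→M3 (13), P5→P4 (13), M2→M1 (5).
Cut capacity = 13 + 13 + 5 = 31.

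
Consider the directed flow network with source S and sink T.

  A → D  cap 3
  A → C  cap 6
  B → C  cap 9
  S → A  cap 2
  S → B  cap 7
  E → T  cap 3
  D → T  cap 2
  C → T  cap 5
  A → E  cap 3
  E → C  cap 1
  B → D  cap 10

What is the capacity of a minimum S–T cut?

Augment S→A→C→T: bottleneck 2, flow now 2.
Augment S→B→C→T: bottleneck 3, flow now 5.
Augment S→B→D→T: bottleneck 2, flow now 7.
Augment S→B→C→A→E→T: bottleneck 2, flow now 9. (uses reverse residual edge)
No augmenting path remains; maximum flow = 9.
By max-flow min-cut, the minimum cut capacity equals the max flow.
In the residual graph, reachable from S: {S}.
Min-cut edges: S→A (2), S→B (7); capacity 2 + 7 = 9.

9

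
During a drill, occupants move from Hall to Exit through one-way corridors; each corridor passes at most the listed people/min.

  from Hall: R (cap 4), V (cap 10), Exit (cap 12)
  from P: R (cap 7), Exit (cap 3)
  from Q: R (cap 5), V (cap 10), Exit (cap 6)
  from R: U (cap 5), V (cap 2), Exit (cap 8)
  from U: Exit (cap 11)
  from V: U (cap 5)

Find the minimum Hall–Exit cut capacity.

Augment Hall→Exit: bottleneck 12, flow now 12.
Augment Hall→R→Exit: bottleneck 4, flow now 16.
Augment Hall→V→U→Exit: bottleneck 5, flow now 21.
No augmenting path remains; maximum flow = 21.
By max-flow min-cut, the minimum cut capacity equals the max flow.
In the residual graph, reachable from Hall: {Hall, V}.
Min-cut edges: Hall→R (4), Hall→Exit (12), V→U (5); capacity 4 + 12 + 5 = 21.

21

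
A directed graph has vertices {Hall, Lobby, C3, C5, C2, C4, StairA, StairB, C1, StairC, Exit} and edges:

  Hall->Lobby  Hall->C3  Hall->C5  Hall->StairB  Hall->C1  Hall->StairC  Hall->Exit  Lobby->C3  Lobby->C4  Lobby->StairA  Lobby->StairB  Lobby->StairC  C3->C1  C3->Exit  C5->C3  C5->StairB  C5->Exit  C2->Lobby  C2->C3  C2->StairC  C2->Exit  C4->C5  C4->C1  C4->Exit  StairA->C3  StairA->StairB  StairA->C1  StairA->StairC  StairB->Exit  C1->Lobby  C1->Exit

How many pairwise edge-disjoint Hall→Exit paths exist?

6

Assign every edge capacity 1; by Menger, the answer equals the max flow.
Path Hall→Exit (+1); total 1.
Path Hall→C3→Exit (+1); total 2.
Path Hall→C5→Exit (+1); total 3.
Path Hall→StairB→Exit (+1); total 4.
Path Hall→C1→Exit (+1); total 5.
Path Hall→Lobby→C4→Exit (+1); total 6.
No residual Hall→Exit path; max flow = 6.
Certifying cut of size 6: {Hall→C1, Hall→C3, Hall→C5, Hall→Exit, Hall→Lobby, Hall→StairB}.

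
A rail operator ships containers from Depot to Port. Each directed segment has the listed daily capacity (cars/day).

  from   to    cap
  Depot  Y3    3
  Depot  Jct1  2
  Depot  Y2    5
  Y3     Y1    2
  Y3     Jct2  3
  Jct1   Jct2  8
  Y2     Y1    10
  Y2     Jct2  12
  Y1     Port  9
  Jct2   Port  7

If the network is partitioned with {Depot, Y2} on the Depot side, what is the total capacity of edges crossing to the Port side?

27

Edges leaving {Depot, Y2}: Depot→Y3 (3), Depot→Jct1 (2), Y2→Y1 (10), Y2→Jct2 (12).
Cut capacity = 3 + 2 + 10 + 12 = 27.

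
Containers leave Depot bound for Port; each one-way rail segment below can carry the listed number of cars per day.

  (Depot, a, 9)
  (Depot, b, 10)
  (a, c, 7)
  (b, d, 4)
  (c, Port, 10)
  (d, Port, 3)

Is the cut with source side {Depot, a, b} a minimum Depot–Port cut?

Given cut capacity: 7 + 4 = 11.
Augment Depot→a→c→Port: bottleneck 7, flow now 7.
Augment Depot→b→d→Port: bottleneck 3, flow now 10.
No augmenting path remains; maximum flow = 10.
In the residual graph, reachable from Depot: {Depot, a, b, d}.
Min-cut edges: a→c (7), d→Port (3); capacity 7 + 3 = 10.
Cut capacity 11 exceeds the max flow 10, so it is not minimum.

No — its capacity is 11, but the minimum cut has capacity 10.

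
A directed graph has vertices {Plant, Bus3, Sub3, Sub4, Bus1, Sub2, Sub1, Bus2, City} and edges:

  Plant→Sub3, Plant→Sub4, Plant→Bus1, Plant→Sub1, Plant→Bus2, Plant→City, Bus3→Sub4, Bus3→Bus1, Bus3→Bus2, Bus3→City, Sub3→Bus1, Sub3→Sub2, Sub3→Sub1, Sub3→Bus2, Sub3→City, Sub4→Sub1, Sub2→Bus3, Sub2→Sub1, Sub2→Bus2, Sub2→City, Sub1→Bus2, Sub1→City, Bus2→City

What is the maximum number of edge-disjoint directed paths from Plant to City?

Assign every edge capacity 1; by Menger, the answer equals the max flow.
Path Plant→City (+1); total 1.
Path Plant→Sub3→City (+1); total 2.
Path Plant→Sub1→City (+1); total 3.
Path Plant→Bus2→City (+1); total 4.
No residual Plant→City path; max flow = 4.
Certifying cut of size 4: {Bus2→City, Plant→City, Plant→Sub3, Sub1→City}.

4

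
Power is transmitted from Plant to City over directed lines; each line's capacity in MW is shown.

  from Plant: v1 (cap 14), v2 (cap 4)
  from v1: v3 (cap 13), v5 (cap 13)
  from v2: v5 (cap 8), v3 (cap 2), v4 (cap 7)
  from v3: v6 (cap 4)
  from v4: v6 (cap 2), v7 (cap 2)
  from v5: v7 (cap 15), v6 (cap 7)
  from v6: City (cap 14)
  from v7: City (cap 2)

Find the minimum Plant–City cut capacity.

15

Augment Plant→v1→v3→v6→City: bottleneck 4, flow now 4.
Augment Plant→v1→v5→v6→City: bottleneck 7, flow now 11.
Augment Plant→v1→v5→v7→City: bottleneck 2, flow now 13.
Augment Plant→v2→v4→v6→City: bottleneck 2, flow now 15.
No augmenting path remains; maximum flow = 15.
By max-flow min-cut, the minimum cut capacity equals the max flow.
In the residual graph, reachable from Plant: {Plant, v1, v2, v3, v4, v5, v7}.
Min-cut edges: v3→v6 (4), v4→v6 (2), v5→v6 (7), v7→City (2); capacity 4 + 2 + 7 + 2 = 15.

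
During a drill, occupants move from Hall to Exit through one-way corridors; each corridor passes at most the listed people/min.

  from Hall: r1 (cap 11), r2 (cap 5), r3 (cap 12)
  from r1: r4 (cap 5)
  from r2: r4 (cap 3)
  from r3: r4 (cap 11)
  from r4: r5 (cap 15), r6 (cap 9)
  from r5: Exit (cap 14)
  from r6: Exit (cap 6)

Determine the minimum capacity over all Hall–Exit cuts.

19

Augment Hall→r1→r4→r5→Exit: bottleneck 5, flow now 5.
Augment Hall→r2→r4→r5→Exit: bottleneck 3, flow now 8.
Augment Hall→r3→r4→r5→Exit: bottleneck 6, flow now 14.
Augment Hall→r3→r4→r6→Exit: bottleneck 5, flow now 19.
No augmenting path remains; maximum flow = 19.
By max-flow min-cut, the minimum cut capacity equals the max flow.
In the residual graph, reachable from Hall: {Hall, r1, r2, r3}.
Min-cut edges: r1→r4 (5), r2→r4 (3), r3→r4 (11); capacity 5 + 3 + 11 = 19.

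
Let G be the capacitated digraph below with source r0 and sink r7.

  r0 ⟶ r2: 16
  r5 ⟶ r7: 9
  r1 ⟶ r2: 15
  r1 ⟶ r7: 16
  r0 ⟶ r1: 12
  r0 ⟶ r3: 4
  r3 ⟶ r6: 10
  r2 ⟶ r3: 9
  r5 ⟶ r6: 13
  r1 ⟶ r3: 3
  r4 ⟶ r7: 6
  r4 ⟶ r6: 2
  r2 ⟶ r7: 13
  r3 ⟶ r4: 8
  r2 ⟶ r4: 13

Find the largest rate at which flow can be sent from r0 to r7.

Augment r0→r1→r7: bottleneck 12, flow now 12.
Augment r0→r2→r7: bottleneck 13, flow now 25.
Augment r0→r2→r4→r7: bottleneck 3, flow now 28.
Augment r0→r3→r4→r7: bottleneck 3, flow now 31.
No augmenting path remains; maximum flow = 31.
In the residual graph, reachable from r0: {r0, r2, r3, r4, r6}.
Min-cut edges: r0→r1 (12), r2→r7 (13), r4→r7 (6); capacity 12 + 13 + 6 = 31.
This cut is saturated, so no flow can exceed 31.

31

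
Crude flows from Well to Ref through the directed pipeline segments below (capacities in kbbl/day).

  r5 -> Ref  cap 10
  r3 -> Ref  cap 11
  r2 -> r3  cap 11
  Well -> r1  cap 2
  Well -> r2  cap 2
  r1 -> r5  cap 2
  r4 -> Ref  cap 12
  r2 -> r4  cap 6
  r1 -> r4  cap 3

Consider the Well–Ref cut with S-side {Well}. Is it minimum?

Yes — it is a minimum cut (capacity 4).

Given cut capacity: 2 + 2 = 4.
Augment Well→r1→r4→Ref: bottleneck 2, flow now 2.
Augment Well→r2→r3→Ref: bottleneck 2, flow now 4.
No augmenting path remains; maximum flow = 4.
Cut capacity 4 equals the max flow, so it is a minimum cut.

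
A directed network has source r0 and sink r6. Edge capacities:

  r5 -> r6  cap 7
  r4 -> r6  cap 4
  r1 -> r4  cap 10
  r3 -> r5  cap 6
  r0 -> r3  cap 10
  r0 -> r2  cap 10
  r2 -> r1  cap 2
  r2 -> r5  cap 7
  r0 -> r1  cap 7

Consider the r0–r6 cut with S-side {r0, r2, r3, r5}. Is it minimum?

No — its capacity is 16, but the minimum cut has capacity 11.

Given cut capacity: 7 + 2 + 7 = 16.
Augment r0→r1→r4→r6: bottleneck 4, flow now 4.
Augment r0→r2→r5→r6: bottleneck 7, flow now 11.
No augmenting path remains; maximum flow = 11.
In the residual graph, reachable from r0: {r0, r1, r2, r3, r4, r5}.
Min-cut edges: r4→r6 (4), r5→r6 (7); capacity 4 + 7 = 11.
Cut capacity 16 exceeds the max flow 11, so it is not minimum.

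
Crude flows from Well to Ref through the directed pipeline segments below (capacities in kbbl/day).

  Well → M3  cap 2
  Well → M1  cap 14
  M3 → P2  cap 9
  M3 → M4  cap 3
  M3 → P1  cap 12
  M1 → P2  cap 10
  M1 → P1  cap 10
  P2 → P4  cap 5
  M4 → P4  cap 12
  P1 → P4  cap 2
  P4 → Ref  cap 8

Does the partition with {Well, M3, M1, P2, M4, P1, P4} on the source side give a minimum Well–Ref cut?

Yes — it is a minimum cut (capacity 8).

Given cut capacity: 8 = 8.
Augment Well→M3→P2→P4→Ref: bottleneck 2, flow now 2.
Augment Well→M1→P2→P4→Ref: bottleneck 3, flow now 5.
Augment Well→M1→P1→P4→Ref: bottleneck 2, flow now 7.
Augment Well→M1→P2→M3→M4→P4→Ref: bottleneck 1, flow now 8. (uses reverse residual edge)
No augmenting path remains; maximum flow = 8.
Cut capacity 8 equals the max flow, so it is a minimum cut.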